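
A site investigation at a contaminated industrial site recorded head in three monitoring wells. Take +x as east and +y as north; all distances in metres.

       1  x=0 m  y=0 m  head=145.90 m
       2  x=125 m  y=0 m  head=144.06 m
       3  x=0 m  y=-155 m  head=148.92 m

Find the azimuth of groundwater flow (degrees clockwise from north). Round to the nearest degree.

037°

∂h/∂x = (144.06 − 145.90) / (125 − 0) = -0.01472
∂h/∂y = (148.92 − 145.90) / (-155 − 0) = -0.01948
Flow direction (−∇h) has components (+0.01472 E, +0.01948 N).
Azimuth = atan2(E, N) = atan2(+0.01472, +0.01948) = 37.1° ≈ 037°.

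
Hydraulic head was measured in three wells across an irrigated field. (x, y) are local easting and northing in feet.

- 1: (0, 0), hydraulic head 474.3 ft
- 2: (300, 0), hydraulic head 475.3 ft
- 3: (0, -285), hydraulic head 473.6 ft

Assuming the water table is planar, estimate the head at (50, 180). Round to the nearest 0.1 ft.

474.9 ft

∂h/∂x = (475.3 − 474.3) / (300 − 0) = +0.003333
∂h/∂y = (473.6 − 474.3) / (-285 − 0) = +0.002456
h(50, 180) = 474.3 + (+0.003333)·(50) + (+0.002456)·(180) = 474.3 +0.167 +0.442 = 474.909 ft.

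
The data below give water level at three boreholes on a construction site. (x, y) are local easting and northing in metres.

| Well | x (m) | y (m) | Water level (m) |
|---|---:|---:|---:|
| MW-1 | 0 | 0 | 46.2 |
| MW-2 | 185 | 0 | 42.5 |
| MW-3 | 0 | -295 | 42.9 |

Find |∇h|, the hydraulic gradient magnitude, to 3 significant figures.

∂h/∂x = (42.5 − 46.2) / (185 − 0) = -0.02000
∂h/∂y = (42.9 − 46.2) / (-295 − 0) = +0.01119
|∇h| = √(-0.02000² + 0.01119²) = 0.02292

0.0229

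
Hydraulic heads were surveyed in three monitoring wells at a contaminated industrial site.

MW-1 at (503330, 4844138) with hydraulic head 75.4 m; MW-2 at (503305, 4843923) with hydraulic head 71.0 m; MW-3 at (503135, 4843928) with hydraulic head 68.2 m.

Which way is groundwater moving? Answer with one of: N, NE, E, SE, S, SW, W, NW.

With h = a·x + b·y + c and MW-1 as origin, the differences give:
  (-25)·a + (-215)·b = -4.4
  (-195)·a + (-210)·b = -7.2
Eliminate b (×(-210) and ×(-215), subtract): -36675·a = -624.00 → a = ∂h/∂x = +0.01701
Back-substitute: b = ∂h/∂y = +0.01849.
Flow = −∇h = (-0.01701 east, -0.01849 north), which points southwest.

SW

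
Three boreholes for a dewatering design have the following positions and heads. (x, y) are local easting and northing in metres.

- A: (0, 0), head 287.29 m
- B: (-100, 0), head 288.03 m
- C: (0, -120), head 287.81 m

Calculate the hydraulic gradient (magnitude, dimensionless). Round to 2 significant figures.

∂h/∂x = (288.03 − 287.29) / (-100 − 0) = -0.007400
∂h/∂y = (287.81 − 287.29) / (-120 − 0) = -0.004333
|∇h| = √(-0.007400² + -0.004333²) = 0.008575

0.0086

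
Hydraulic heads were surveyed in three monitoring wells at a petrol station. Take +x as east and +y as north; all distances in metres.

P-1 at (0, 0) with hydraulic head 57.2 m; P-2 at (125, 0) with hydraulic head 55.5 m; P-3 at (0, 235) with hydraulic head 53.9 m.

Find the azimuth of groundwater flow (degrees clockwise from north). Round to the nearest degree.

044°

∂h/∂x = (55.5 − 57.2) / (125 − 0) = -0.01360
∂h/∂y = (53.9 − 57.2) / (235 − 0) = -0.01404
Flow direction (−∇h) has components (+0.01360 E, +0.01404 N).
Azimuth = atan2(E, N) = atan2(+0.01360, +0.01404) = 44.1° ≈ 044°.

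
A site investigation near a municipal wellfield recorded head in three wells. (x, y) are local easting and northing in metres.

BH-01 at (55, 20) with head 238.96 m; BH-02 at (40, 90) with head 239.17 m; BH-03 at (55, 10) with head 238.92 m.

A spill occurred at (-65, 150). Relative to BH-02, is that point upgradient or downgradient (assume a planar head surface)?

Taking BH-01 as reference: BH-02−BH-01 = (-15, 70, +0.21); BH-03−BH-01 = (0, -10, -0.04).
Determinant of the coordinate differences = (-15)·(-10) − 0·70 = 150.
∂h/∂x = [(+0.21)·(-10) − (-0.04)·70] / 150 = +0.004667
∂h/∂y = [(-15)·(-0.04) − 0·(+0.21)] / 150 = +0.004000
Head at (-65, 150) = 238.96 + (+0.004667)·(-120) + (+0.004000)·(130) = 238.92 m.
That is lower than the 239.17 m at BH-02, so the point is downgradient.

downgradient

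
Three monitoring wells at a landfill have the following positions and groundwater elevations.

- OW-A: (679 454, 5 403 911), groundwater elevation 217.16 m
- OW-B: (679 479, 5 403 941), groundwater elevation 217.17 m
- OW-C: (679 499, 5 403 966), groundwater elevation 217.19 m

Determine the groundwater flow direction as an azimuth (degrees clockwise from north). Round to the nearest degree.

Differences from OW-A: to OW-B (Δx, Δy, Δh) = (25, 30, +0.01); to OW-C = (45, 55, +0.03).
Determinant of the coordinate differences = 25·55 − 45·30 = 25.
∂h/∂x = [(+0.01)·55 − (+0.03)·30] / 25 = -0.01400
∂h/∂y = [25·(+0.03) − 45·(+0.01)] / 25 = +0.01200
Flow direction (−∇h) has components (+0.01400 E, -0.01200 N).
Azimuth = atan2(E, N) = atan2(+0.01400, -0.01200) = 130.6° ≈ 131°.

131°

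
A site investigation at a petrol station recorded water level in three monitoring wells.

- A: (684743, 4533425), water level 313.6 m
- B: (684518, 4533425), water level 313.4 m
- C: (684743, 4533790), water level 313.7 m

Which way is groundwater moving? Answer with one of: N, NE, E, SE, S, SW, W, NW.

W

∂h/∂x = (313.4 − 313.6) / (684518 − 684743) = +0.0008889
∂h/∂y = (313.7 − 313.6) / (4533790 − 4533425) = +0.0002740
Flow = −∇h = (-0.0008889 east, -0.0002740 north), which points west.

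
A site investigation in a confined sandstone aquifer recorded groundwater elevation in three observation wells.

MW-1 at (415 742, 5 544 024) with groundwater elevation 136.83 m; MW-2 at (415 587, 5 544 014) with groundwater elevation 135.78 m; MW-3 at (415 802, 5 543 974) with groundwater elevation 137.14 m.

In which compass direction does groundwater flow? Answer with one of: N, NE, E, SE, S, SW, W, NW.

With h = a·x + b·y + c and MW-1 as origin, the differences give:
  (-155)·a + (-10)·b = -1.05
  60·a + (-50)·b = +0.31
Eliminate b (×(-50) and ×(-10), subtract): 8350·a = 55.600 → a = ∂h/∂x = +0.006659
Back-substitute: b = ∂h/∂y = +0.001790.
Flow = −∇h = (-0.006659 east, -0.001790 north), which points west.

W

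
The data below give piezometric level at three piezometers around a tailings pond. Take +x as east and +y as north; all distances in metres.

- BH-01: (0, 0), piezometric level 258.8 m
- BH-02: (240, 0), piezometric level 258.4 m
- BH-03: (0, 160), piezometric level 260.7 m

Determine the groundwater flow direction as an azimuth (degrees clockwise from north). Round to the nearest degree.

172°

∂h/∂x = (258.4 − 258.8) / (240 − 0) = -0.001667
∂h/∂y = (260.7 − 258.8) / (160 − 0) = +0.01187
Flow direction (−∇h) has components (+0.001667 E, -0.01187 N).
Azimuth = atan2(E, N) = atan2(+0.001667, -0.01187) = 172.0° ≈ 172°.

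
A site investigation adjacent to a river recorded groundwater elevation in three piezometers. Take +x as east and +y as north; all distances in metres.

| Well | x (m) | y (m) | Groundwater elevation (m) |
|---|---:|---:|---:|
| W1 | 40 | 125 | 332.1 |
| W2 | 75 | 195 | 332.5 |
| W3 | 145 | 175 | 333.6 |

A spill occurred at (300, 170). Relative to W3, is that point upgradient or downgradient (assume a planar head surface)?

Taking W1 as reference: W2−W1 = (35, 70, +0.4); W3−W1 = (105, 50, +1.5).
Determinant of the coordinate differences = 35·50 − 105·70 = -5600.
∂h/∂x = [(+0.4)·50 − (+1.5)·70] / -5600 = +0.01518
∂h/∂y = [35·(+1.5) − 105·(+0.4)] / -5600 = -0.001875
Head at (300, 170) = 332.1 + (+0.01518)·(260) + (-0.001875)·(45) = 335.96 m.
That is higher than the 333.6 m at W3, so the point is upgradient.

upgradient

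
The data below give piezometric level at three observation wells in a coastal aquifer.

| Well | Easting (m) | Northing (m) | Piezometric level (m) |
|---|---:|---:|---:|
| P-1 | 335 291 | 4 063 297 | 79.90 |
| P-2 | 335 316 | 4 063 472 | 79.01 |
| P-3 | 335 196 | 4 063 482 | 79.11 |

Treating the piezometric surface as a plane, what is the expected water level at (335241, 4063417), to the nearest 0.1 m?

79.4 m

Taking P-1 as reference: P-2−P-1 = (25, 175, -0.89); P-3−P-1 = (-95, 185, -0.79).
Solve a·Δx + b·Δy = Δh: det = 25·185 − (-95)·175 = 21250.
∂h/∂x = [(-0.89)·185 − (-0.79)·175] / 21250 = -0.001242
∂h/∂y = [25·(-0.79) − (-95)·(-0.89)] / 21250 = -0.004908
h(335241, 4063417) = 79.90 + (-0.001242)·(-50) + (-0.004908)·(120) = 79.90 +0.062 -0.589 = 79.373 m.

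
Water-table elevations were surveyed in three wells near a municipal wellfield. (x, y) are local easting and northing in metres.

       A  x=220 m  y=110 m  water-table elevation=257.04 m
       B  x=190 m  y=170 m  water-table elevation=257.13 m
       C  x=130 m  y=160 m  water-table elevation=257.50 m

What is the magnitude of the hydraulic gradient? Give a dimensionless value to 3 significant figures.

Three-point gradient (reference A): Δ to B = (-30, 60, +0.09), Δ to C = (-90, 50, +0.46).
∂h/∂x = -0.005923, ∂h/∂y = -0.001462 (det = 3900).
|∇h| = √(-0.005923² + -0.001462²) = 0.006101

0.00610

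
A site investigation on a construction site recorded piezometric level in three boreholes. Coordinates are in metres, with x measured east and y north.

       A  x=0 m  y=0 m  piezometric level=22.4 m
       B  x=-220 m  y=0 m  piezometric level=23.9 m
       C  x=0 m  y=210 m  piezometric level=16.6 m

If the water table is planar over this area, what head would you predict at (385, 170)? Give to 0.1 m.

∂h/∂x = (23.9 − 22.4) / (-220 − 0) = -0.006818
∂h/∂y = (16.6 − 22.4) / (210 − 0) = -0.02762
h(385, 170) = 22.4 + (-0.006818)·(385) + (-0.02762)·(170) = 22.4 -2.625 -4.695 = 15.080 m.

15.1 m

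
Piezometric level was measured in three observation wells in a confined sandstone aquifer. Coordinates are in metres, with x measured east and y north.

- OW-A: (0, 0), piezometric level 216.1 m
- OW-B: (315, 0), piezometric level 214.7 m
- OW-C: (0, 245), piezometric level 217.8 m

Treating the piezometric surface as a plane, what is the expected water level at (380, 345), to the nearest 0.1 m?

∂h/∂x = (214.7 − 216.1) / (315 − 0) = -0.004444
∂h/∂y = (217.8 − 216.1) / (245 − 0) = +0.006939
h(380, 345) = 216.1 + (-0.004444)·(380) + (+0.006939)·(345) = 216.1 -1.689 +2.394 = 216.805 m.

216.8 m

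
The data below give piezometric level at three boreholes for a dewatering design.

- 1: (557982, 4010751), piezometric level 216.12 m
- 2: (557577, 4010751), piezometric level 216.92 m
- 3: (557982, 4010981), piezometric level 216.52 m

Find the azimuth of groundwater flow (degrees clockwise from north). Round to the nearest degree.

∂h/∂x = (216.92 − 216.12) / (557577 − 557982) = -0.001975
∂h/∂y = (216.52 − 216.12) / (4010981 − 4010751) = +0.001739
Flow direction (−∇h) has components (+0.001975 E, -0.001739 N).
Azimuth = atan2(E, N) = atan2(+0.001975, -0.001739) = 131.4° ≈ 131°.

131°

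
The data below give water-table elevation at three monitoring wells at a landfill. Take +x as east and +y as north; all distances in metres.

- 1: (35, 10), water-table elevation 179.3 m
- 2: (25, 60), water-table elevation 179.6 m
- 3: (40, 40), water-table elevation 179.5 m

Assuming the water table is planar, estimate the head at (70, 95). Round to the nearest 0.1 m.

179.9 m

Taking 1 as reference: 2−1 = (-10, 50, +0.3); 3−1 = (5, 30, +0.2).
Determinant of the coordinate differences = (-10)·30 − 5·50 = -550.
∂h/∂x = [(+0.3)·30 − (+0.2)·50] / -550 = +0.001818
∂h/∂y = [(-10)·(+0.2) − 5·(+0.3)] / -550 = +0.006364
h(70, 95) = 179.3 + (+0.001818)·(35) + (+0.006364)·(85) = 179.3 +0.064 +0.541 = 179.905 m.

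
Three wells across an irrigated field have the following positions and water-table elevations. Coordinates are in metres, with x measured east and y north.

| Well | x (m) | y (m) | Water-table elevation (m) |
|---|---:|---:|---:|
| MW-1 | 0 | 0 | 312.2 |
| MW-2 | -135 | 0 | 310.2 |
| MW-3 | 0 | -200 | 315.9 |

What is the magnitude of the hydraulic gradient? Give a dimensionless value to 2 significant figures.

∂h/∂x = (310.2 − 312.2) / (-135 − 0) = +0.01481
∂h/∂y = (315.9 − 312.2) / (-200 − 0) = -0.01850
|∇h| = √(0.01481² + -0.01850²) = 0.0237

0.024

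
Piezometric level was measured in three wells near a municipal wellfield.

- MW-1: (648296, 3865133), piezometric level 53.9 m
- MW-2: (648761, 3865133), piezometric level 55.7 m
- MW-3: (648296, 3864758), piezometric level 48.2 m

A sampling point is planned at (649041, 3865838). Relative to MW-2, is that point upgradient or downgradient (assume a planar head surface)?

upgradient

∂h/∂x = (55.7 − 53.9) / (648761 − 648296) = +0.003871
∂h/∂y = (48.2 − 53.9) / (3864758 − 3865133) = +0.01520
Head at (649041, 3865838) = 53.9 + (+0.003871)·(745) + (+0.01520)·(705) = 67.50 m.
That is higher than the 55.7 m at MW-2, so the point is upgradient.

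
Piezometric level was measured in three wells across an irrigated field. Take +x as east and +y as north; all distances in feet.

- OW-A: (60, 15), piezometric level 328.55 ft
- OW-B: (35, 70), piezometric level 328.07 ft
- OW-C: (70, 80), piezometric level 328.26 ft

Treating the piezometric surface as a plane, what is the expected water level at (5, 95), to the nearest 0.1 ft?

327.7 ft

Differences from OW-A: to OW-B (Δx, Δy, Δh) = (-25, 55, -0.48); to OW-C = (10, 65, -0.29).
Solve a·Δx + b·Δy = Δh: det = (-25)·65 − 10·55 = -2175.
∂h/∂x = [(-0.48)·65 − (-0.29)·55] / -2175 = +0.007011
∂h/∂y = [(-25)·(-0.29) − 10·(-0.48)] / -2175 = -0.005540
h(5, 95) = 328.55 + (+0.007011)·(-55) + (-0.005540)·(80) = 328.55 -0.386 -0.443 = 327.721 ft.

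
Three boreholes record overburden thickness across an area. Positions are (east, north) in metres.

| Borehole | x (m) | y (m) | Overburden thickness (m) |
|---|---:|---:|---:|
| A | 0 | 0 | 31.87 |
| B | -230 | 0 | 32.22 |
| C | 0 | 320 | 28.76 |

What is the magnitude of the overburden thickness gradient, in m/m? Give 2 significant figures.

0.0098 m/m

∂d/∂x = (32.22 − 31.87) / (-230 − 0) = -0.001522
∂d/∂y = (28.76 − 31.87) / (320 − 0) = -0.009719
|∇f| = √(-0.001522² + -0.009719²) = 0.009837 m/m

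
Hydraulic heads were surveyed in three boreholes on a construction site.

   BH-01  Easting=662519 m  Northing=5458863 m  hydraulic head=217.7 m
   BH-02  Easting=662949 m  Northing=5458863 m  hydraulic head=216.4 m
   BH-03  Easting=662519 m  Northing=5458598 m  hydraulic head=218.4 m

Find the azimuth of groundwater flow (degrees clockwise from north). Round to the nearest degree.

049°

∂h/∂x = (216.4 − 217.7) / (662949 − 662519) = -0.003023
∂h/∂y = (218.4 − 217.7) / (5458598 − 5458863) = -0.002642
Flow direction (−∇h) has components (+0.003023 E, +0.002642 N).
Azimuth = atan2(E, N) = atan2(+0.003023, +0.002642) = 48.9° ≈ 049°.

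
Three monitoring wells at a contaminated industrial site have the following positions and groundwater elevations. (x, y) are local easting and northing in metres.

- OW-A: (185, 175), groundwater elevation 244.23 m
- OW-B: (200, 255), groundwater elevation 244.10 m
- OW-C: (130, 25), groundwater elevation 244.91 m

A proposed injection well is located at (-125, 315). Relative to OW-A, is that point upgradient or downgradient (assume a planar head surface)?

Three-point gradient (reference OW-A): Δ to OW-B = (15, 80, -0.13), Δ to OW-C = (-55, -150, +0.68).
∂h/∂x = -0.01623, ∂h/∂y = +0.001419 (det = 2150).
Head at (-125, 315) = 244.23 + (-0.01623)·(-310) + (+0.001419)·(140) = 249.46 m.
That is higher than the 244.23 m at OW-A, so the point is upgradient.

upgradient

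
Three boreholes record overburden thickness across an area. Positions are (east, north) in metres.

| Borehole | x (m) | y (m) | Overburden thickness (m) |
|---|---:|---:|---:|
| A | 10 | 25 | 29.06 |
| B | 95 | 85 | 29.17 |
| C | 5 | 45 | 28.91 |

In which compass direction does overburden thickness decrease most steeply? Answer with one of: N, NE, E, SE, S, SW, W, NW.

Taking A as reference: B−A = (85, 60, +0.11); C−A = (-5, 20, -0.15).
Solve a·Δx + b·Δy = Δd: det = 85·20 − (-5)·60 = 2000.
∂d/∂x = [(+0.11)·20 − (-0.15)·60] / 2000 = +0.005600
∂d/∂y = [85·(-0.15) − (-5)·(+0.11)] / 2000 = -0.006100
Steepest decrease is along −∇f = (-0.005600 E, +0.006100 N) → northwest.

NW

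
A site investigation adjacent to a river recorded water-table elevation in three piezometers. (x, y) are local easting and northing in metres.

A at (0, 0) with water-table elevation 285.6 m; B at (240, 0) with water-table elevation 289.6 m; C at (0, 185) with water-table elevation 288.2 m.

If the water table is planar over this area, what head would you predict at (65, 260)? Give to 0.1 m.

∂h/∂x = (289.6 − 285.6) / (240 − 0) = +0.01667
∂h/∂y = (288.2 − 285.6) / (185 − 0) = +0.01405
h(65, 260) = 285.6 + (+0.01667)·(65) + (+0.01405)·(260) = 285.6 +1.083 +3.654 = 290.337 m.

290.3 m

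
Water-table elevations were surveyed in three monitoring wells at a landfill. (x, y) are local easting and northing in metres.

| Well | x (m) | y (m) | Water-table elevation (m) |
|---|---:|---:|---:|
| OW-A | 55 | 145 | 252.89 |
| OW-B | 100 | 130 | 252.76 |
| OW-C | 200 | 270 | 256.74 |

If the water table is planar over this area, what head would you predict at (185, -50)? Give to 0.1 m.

Differences from OW-A: to OW-B (Δx, Δy, Δh) = (45, -15, -0.13); to OW-C = (145, 125, +3.85).
Solve a·Δx + b·Δy = Δh: det = 45·125 − 145·(-15) = 7800.
∂h/∂x = [(-0.13)·125 − (+3.85)·(-15)] / 7800 = +0.005321
∂h/∂y = [45·(+3.85) − 145·(-0.13)] / 7800 = +0.02463
h(185, -50) = 252.89 + (+0.005321)·(130) + (+0.02463)·(-195) = 252.89 +0.692 -4.803 = 248.779 m.

248.8 m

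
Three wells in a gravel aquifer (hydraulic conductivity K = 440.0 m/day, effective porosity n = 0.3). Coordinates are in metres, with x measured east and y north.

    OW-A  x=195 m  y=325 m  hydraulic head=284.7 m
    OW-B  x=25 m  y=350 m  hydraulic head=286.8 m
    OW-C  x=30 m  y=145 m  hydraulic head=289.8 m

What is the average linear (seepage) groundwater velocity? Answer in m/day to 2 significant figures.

31 m/day

Taking OW-A as reference: OW-B−OW-A = (-170, 25, +2.1); OW-C−OW-A = (-165, -180, +5.1).
Determinant of the coordinate differences = (-170)·(-180) − (-165)·25 = 34725.
∂h/∂x = [(+2.1)·(-180) − (+5.1)·25] / 34725 = -0.01456
∂h/∂y = [(-170)·(+5.1) − (-165)·(+2.1)] / 34725 = -0.01499
|∇h| = √(-0.01456² + -0.01499²) = 0.0209
Seepage velocity v = K·i/n = 440.0 × 0.0209 / 0.3 = 30.65 m/day.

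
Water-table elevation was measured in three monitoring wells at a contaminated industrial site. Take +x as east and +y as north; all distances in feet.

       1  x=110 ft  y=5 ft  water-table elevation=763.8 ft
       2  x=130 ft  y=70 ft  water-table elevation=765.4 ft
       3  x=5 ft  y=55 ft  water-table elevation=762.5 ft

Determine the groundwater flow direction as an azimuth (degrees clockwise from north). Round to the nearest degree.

229°

Differences from 1: to 2 (Δx, Δy, Δh) = (20, 65, +1.6); to 3 = (-105, 50, -1.3).
Determinant of the coordinate differences = 20·50 − (-105)·65 = 7825.
∂h/∂x = [(+1.6)·50 − (-1.3)·65] / 7825 = +0.02102
∂h/∂y = [20·(-1.3) − (-105)·(+1.6)] / 7825 = +0.01815
Flow direction (−∇h) has components (-0.02102 E, -0.01815 N).
Azimuth = atan2(E, N) = atan2(-0.02102, -0.01815) = 229.2° ≈ 229°.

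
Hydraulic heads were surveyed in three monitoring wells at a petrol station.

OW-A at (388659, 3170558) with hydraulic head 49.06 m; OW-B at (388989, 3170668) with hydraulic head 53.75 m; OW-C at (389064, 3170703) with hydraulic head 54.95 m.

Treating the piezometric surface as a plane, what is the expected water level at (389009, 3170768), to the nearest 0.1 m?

Differences from OW-A: to OW-B (Δx, Δy, Δh) = (330, 110, +4.69); to OW-C = (405, 145, +5.89).
Solve a·Δx + b·Δy = Δh: det = 330·145 − 405·110 = 3300.
∂h/∂x = [(+4.69)·145 − (+5.89)·110] / 3300 = +0.009742
∂h/∂y = [330·(+5.89) − 405·(+4.69)] / 3300 = +0.01341
h(389009, 3170768) = 49.06 + (+0.009742)·(350) + (+0.01341)·(210) = 49.06 +3.410 +2.816 = 55.286 m.

55.3 m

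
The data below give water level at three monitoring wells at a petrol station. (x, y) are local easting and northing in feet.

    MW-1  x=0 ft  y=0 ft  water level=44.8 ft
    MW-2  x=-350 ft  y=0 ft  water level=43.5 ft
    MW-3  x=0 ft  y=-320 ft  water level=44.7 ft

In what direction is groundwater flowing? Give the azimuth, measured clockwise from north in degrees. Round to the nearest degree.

265°

∂h/∂x = (43.5 − 44.8) / (-350 − 0) = +0.003714
∂h/∂y = (44.7 − 44.8) / (-320 − 0) = +0.0003125
Flow direction (−∇h) has components (-0.003714 E, -0.0003125 N).
Azimuth = atan2(E, N) = atan2(-0.003714, -0.0003125) = 265.2° ≈ 265°.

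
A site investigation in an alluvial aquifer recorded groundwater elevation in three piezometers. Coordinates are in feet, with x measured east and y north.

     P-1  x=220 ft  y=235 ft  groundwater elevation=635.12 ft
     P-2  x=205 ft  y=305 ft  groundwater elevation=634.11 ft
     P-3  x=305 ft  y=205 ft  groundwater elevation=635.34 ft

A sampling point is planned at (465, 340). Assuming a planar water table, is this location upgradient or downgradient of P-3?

Differences from P-1: to P-2 (Δx, Δy, Δh) = (-15, 70, -1.01); to P-3 = (85, -30, +0.22).
Determinant of the coordinate differences = (-15)·(-30) − 85·70 = -5500.
∂h/∂x = [(-1.01)·(-30) − (+0.22)·70] / -5500 = -0.002709
∂h/∂y = [(-15)·(+0.22) − 85·(-1.01)] / -5500 = -0.01501
Head at (465, 340) = 635.12 + (-0.002709)·(245) + (-0.01501)·(105) = 632.88 ft.
That is lower than the 635.34 ft at P-3, so the point is downgradient.

downgradient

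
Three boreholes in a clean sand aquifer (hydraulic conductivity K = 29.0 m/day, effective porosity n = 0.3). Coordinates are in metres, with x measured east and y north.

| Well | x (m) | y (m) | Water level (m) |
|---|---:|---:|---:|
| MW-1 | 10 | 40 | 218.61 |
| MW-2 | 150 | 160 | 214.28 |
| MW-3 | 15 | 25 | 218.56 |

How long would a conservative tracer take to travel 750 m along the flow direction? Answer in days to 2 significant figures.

290 days

With h = a·x + b·y + c and MW-1 as origin, the differences give:
  140·a + 120·b = -4.33
  5·a + (-15)·b = -0.05
Eliminate b (×(-15) and ×120, subtract): -2700·a = 70.950 → a = ∂h/∂x = -0.02628
Back-substitute: b = ∂h/∂y = -0.005426.
|∇h| = √(-0.02628² + -0.005426²) = 0.02683
Seepage velocity v = K·i/n = 29.0 × 0.02683 / 0.3 = 2.594 m/day.
t = 750 / 2.594 = 289.1 days.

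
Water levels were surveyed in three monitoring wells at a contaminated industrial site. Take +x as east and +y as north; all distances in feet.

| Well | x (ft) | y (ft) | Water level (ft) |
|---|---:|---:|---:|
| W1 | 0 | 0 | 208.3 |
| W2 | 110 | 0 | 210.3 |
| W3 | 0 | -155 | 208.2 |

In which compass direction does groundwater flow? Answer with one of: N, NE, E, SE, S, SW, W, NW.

W

∂h/∂x = (210.3 − 208.3) / (110 − 0) = +0.01818
∂h/∂y = (208.2 − 208.3) / (-155 − 0) = +0.0006452
Flow = −∇h = (-0.01818 east, -0.0006452 north), which points west.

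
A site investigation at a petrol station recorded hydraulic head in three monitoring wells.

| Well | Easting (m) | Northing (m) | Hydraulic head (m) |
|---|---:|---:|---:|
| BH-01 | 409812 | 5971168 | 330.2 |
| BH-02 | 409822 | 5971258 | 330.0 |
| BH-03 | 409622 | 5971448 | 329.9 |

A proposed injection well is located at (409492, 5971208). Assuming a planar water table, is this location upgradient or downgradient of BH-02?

With h = a·x + b·y + c and BH-01 as origin, the differences give:
  10·a + 90·b = -0.2
  (-190)·a + 280·b = -0.3
Eliminate b (×280 and ×90, subtract): 19900·a = -29.00 → a = ∂h/∂x = -0.001457
Back-substitute: b = ∂h/∂y = -0.002060.
Head at (409492, 5971208) = 330.2 + (-0.001457)·(-320) + (-0.002060)·(40) = 330.58 m.
That is higher than the 330.0 m at BH-02, so the point is upgradient.

upgradient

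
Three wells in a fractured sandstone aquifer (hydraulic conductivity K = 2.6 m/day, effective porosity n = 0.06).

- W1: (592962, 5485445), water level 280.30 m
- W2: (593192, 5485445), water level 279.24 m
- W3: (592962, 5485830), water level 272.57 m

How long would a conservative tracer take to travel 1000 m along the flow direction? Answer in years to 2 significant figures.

3.1 years

∂h/∂x = (279.24 − 280.30) / (593192 − 592962) = -0.004609
∂h/∂y = (272.57 − 280.30) / (5485830 − 5485445) = -0.02008
|∇h| = √(-0.004609² + -0.02008²) = 0.0206
Seepage velocity v = K·i/n = 2.6 × 0.0206 / 0.06 = 0.8927 m/day.
t = 1000 / 0.8927 = 1120 days = 3.07 years.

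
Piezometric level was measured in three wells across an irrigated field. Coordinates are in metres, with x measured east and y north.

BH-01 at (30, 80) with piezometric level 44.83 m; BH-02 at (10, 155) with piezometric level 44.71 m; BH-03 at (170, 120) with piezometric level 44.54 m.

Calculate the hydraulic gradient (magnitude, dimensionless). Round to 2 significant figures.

0.0025

Three-point gradient (reference BH-01): Δ to BH-02 = (-20, 75, -0.12), Δ to BH-03 = (140, 40, -0.29).
∂h/∂x = -0.001500, ∂h/∂y = -0.002000 (det = -11300).
|∇h| = √(-0.001500² + -0.002000²) = 0.0025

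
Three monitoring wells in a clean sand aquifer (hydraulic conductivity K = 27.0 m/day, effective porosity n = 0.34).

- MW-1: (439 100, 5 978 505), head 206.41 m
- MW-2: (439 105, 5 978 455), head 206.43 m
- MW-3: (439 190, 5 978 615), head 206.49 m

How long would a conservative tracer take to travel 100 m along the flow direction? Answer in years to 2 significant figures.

With h = a·x + b·y + c and MW-1 as origin, the differences give:
  5·a + (-50)·b = +0.02
  90·a + 110·b = +0.08
Eliminate b (×110 and ×(-50), subtract): 5050·a = 6.200 → a = ∂h/∂x = +0.001228
Back-substitute: b = ∂h/∂y = -0.0002772.
|∇h| = √(0.001228² + -0.0002772²) = 0.001259
Seepage velocity v = K·i/n = 27.0 × 0.001259 / 0.34 = 0.09998 m/day.
t = 100 / 0.09998 = 1000 days = 2.74 years.

2.7 years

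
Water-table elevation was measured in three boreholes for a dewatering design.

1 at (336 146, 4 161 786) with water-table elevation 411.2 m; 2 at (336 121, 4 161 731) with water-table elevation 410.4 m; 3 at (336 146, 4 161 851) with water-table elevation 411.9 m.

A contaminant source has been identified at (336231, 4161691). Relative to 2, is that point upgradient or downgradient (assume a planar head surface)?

Differences from 1: to 2 (Δx, Δy, Δh) = (-25, -55, -0.8); to 3 = (0, 65, +0.7).
Determinant of the coordinate differences = (-25)·65 − 0·(-55) = -1625.
∂h/∂x = [(-0.8)·65 − (+0.7)·(-55)] / -1625 = +0.008308
∂h/∂y = [(-25)·(+0.7) − 0·(-0.8)] / -1625 = +0.01077
Head at (336231, 4161691) = 411.2 + (+0.008308)·(85) + (+0.01077)·(-95) = 410.88 m.
That is higher than the 410.4 m at 2, so the point is upgradient.

upgradient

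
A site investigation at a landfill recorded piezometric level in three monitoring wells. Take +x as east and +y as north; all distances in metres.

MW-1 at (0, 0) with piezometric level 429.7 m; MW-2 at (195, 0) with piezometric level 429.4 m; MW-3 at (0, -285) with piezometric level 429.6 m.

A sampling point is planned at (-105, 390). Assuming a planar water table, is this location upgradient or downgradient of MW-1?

∂h/∂x = (429.4 − 429.7) / (195 − 0) = -0.001538
∂h/∂y = (429.6 − 429.7) / (-285 − 0) = +0.0003509
Head at (-105, 390) = 429.7 + (-0.001538)·(-105) + (+0.0003509)·(390) = 430.00 m.
That is higher than the 429.7 m at MW-1, so the point is upgradient.

upgradient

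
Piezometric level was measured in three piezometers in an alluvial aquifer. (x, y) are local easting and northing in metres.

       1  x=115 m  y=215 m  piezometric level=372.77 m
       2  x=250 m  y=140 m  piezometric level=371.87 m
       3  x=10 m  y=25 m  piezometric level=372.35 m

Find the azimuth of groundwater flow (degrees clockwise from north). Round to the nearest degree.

Differences from 1: to 2 (Δx, Δy, Δh) = (135, -75, -0.90); to 3 = (-105, -190, -0.42).
Solve a·Δx + b·Δy = Δh: det = 135·(-190) − (-105)·(-75) = -33525.
∂h/∂x = [(-0.90)·(-190) − (-0.42)·(-75)] / -33525 = -0.004161
∂h/∂y = [135·(-0.42) − (-105)·(-0.90)] / -33525 = +0.004510
Flow direction (−∇h) has components (+0.004161 E, -0.004510 N).
Azimuth = atan2(E, N) = atan2(+0.004161, -0.004510) = 137.3° ≈ 137°.

137°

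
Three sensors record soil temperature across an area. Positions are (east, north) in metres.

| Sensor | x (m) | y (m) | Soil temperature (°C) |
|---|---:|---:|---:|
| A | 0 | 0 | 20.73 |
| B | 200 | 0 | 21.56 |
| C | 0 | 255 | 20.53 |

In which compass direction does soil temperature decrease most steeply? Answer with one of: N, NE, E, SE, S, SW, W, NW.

W

∂T/∂x = (21.56 − 20.73) / (200 − 0) = +0.004150
∂T/∂y = (20.53 − 20.73) / (255 − 0) = -0.0007843
Steepest decrease is along −∇f = (-0.004150 E, +0.0007843 N) → west.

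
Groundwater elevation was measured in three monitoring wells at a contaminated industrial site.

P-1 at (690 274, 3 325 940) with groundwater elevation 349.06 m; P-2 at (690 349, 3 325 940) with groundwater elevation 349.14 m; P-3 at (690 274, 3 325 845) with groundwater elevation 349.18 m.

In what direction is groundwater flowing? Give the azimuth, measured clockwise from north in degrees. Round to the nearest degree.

∂h/∂x = (349.14 − 349.06) / (690349 − 690274) = +0.001067
∂h/∂y = (349.18 − 349.06) / (3325845 − 3325940) = -0.001263
Flow direction (−∇h) has components (-0.001067 E, +0.001263 N).
Azimuth = atan2(E, N) = atan2(-0.001067, +0.001263) = 319.8° ≈ 320°.

320°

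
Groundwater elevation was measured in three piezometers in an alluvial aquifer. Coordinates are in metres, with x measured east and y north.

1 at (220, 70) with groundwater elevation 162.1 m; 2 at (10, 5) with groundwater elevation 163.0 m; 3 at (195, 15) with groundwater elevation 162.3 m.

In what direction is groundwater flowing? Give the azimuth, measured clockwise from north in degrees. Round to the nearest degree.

Differences from 1: to 2 (Δx, Δy, Δh) = (-210, -65, +0.9); to 3 = (-25, -55, +0.2).
Solve a·Δx + b·Δy = Δh: det = (-210)·(-55) − (-25)·(-65) = 9925.
∂h/∂x = [(+0.9)·(-55) − (+0.2)·(-65)] / 9925 = -0.003678
∂h/∂y = [(-210)·(+0.2) − (-25)·(+0.9)] / 9925 = -0.001965
Flow direction (−∇h) has components (+0.003678 E, +0.001965 N).
Azimuth = atan2(E, N) = atan2(+0.003678, +0.001965) = 61.9° ≈ 062°.

062°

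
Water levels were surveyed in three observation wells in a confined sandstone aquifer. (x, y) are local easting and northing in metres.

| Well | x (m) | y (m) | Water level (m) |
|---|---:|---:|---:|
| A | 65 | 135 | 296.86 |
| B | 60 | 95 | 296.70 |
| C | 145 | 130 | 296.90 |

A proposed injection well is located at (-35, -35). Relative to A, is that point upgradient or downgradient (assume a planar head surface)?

downgradient

With h = a·x + b·y + c and A as origin, the differences give:
  (-5)·a + (-40)·b = -0.16
  80·a + (-5)·b = +0.04
Eliminate b (×(-5) and ×(-40), subtract): 3225·a = 2.400 → a = ∂h/∂x = +0.0007442
Back-substitute: b = ∂h/∂y = +0.003907.
Head at (-35, -35) = 296.86 + (+0.0007442)·(-100) + (+0.003907)·(-170) = 296.12 m.
That is lower than the 296.86 m at A, so the point is downgradient.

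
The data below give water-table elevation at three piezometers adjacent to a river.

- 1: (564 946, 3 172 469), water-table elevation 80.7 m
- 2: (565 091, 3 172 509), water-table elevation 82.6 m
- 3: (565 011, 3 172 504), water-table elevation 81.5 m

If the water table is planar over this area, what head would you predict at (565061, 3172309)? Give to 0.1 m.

Differences from 1: to 2 (Δx, Δy, Δh) = (145, 40, +1.9); to 3 = (65, 35, +0.8).
Solve a·Δx + b·Δy = Δh: det = 145·35 − 65·40 = 2475.
∂h/∂x = [(+1.9)·35 − (+0.8)·40] / 2475 = +0.01394
∂h/∂y = [145·(+0.8) − 65·(+1.9)] / 2475 = -0.003030
h(565061, 3172309) = 80.7 + (+0.01394)·(115) + (-0.003030)·(-160) = 80.7 +1.603 +0.485 = 82.788 m.

82.8 m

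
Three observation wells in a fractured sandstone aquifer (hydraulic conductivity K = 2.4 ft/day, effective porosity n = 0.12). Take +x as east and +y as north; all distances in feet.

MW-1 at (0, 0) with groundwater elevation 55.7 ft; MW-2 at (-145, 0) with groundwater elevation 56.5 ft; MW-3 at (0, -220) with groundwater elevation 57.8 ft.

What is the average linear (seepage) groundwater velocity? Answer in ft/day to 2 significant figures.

0.22 ft/day

∂h/∂x = (56.5 − 55.7) / (-145 − 0) = -0.005517
∂h/∂y = (57.8 − 55.7) / (-220 − 0) = -0.009545
|∇h| = √(-0.005517² + -0.009545²) = 0.01102
Seepage velocity v = K·i/n = 2.4 × 0.01102 / 0.12 = 0.2204 ft/day.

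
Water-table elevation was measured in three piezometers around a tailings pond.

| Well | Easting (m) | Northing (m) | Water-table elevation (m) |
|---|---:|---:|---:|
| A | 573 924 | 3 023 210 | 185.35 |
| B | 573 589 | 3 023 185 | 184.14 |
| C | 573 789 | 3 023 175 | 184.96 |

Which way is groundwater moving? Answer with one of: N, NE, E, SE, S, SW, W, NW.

NW

Taking A as reference: B−A = (-335, -25, -1.21); C−A = (-135, -35, -0.39).
Determinant of the coordinate differences = (-335)·(-35) − (-135)·(-25) = 8350.
∂h/∂x = [(-1.21)·(-35) − (-0.39)·(-25)] / 8350 = +0.003904
∂h/∂y = [(-335)·(-0.39) − (-135)·(-1.21)] / 8350 = -0.003916
Flow = −∇h = (-0.003904 east, +0.003916 north), which points northwest.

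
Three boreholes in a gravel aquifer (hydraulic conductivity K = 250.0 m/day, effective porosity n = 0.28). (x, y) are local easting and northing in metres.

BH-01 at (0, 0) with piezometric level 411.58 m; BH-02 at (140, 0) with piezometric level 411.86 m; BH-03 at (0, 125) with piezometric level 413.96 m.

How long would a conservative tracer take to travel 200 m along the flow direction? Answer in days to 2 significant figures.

12 days

∂h/∂x = (411.86 − 411.58) / (140 − 0) = +0.002000
∂h/∂y = (413.96 − 411.58) / (125 − 0) = +0.01904
|∇h| = √(0.002000² + 0.01904²) = 0.01914
Seepage velocity v = K·i/n = 250.0 × 0.01914 / 0.28 = 17.09 m/day.
t = 200 / 17.09 = 11.7 days.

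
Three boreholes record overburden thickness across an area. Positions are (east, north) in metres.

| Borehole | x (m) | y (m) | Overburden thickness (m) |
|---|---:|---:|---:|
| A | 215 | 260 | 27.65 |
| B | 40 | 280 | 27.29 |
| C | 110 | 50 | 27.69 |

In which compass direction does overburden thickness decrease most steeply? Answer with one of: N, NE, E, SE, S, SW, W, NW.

With d = a·x + b·y + c and A as origin, the differences give:
  (-175)·a + 20·b = -0.36
  (-105)·a + (-210)·b = +0.04
Eliminate b (×(-210) and ×20, subtract): 38850·a = 74.800 → a = ∂d/∂x = +0.001925
Back-substitute: b = ∂d/∂y = -0.001153.
Steepest decrease is along −∇f = (-0.001925 E, +0.001153 N) → northwest.

NW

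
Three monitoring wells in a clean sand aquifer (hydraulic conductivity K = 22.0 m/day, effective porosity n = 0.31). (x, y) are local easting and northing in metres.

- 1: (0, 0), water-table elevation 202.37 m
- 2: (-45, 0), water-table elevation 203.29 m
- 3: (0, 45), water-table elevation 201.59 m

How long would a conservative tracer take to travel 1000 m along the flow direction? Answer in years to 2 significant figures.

∂h/∂x = (203.29 − 202.37) / (-45 − 0) = -0.02044
∂h/∂y = (201.59 − 202.37) / (45 − 0) = -0.01733
|∇h| = √(-0.02044² + -0.01733²) = 0.0268
Seepage velocity v = K·i/n = 22.0 × 0.0268 / 0.31 = 1.902 m/day.
t = 1000 / 1.902 = 525.8 days = 1.44 years.

1.4 years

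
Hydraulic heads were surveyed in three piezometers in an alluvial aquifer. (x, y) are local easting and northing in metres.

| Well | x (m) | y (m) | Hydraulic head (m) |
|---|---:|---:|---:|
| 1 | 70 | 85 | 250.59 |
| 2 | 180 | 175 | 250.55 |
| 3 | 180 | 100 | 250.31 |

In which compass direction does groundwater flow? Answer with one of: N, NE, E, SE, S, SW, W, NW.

With h = a·x + b·y + c and 1 as origin, the differences give:
  110·a + 90·b = -0.04
  110·a + 15·b = -0.28
Eliminate b (×15 and ×90, subtract): -8250·a = 24.600 → a = ∂h/∂x = -0.002982
Back-substitute: b = ∂h/∂y = +0.003200.
Flow = −∇h = (+0.002982 east, -0.003200 north), which points southeast.

SE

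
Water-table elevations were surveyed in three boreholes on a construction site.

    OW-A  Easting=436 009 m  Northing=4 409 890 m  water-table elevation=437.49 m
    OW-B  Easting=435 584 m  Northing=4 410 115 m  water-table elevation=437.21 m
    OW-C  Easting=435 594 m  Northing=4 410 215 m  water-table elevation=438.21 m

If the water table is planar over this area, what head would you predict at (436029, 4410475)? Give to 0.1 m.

With h = a·x + b·y + c and OW-A as origin, the differences give:
  (-425)·a + 225·b = -0.28
  (-415)·a + 325·b = +0.72
Eliminate b (×325 and ×225, subtract): -44750·a = -253.000 → a = ∂h/∂x = +0.005654
Back-substitute: b = ∂h/∂y = +0.009435.
h(436029, 4410475) = 437.49 + (+0.005654)·(20) + (+0.009435)·(585) = 437.49 +0.113 +5.519 = 443.122 m.

443.1 m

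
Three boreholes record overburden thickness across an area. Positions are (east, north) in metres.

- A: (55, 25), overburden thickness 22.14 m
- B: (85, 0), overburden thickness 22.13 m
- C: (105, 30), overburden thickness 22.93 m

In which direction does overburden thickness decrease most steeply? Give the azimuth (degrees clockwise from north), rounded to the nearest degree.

219°

Differences from A: to B (Δx, Δy, Δh) = (30, -25, -0.01); to C = (50, 5, +0.79).
Determinant of the coordinate differences = 30·5 − 50·(-25) = 1400.
∂d/∂x = [(-0.01)·5 − (+0.79)·(-25)] / 1400 = +0.01407
∂d/∂y = [30·(+0.79) − 50·(-0.01)] / 1400 = +0.01729
Steepest decrease is along −∇f: components (-0.01407 E, -0.01729 N).
Azimuth = atan2(-0.01407, -0.01729) = 219.1° ≈ 219°.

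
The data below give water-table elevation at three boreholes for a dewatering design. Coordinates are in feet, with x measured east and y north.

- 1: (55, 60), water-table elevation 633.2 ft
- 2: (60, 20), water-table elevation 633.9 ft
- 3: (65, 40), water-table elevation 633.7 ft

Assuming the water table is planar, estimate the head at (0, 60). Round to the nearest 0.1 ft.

Differences from 1: to 2 (Δx, Δy, Δh) = (5, -40, +0.7); to 3 = (10, -20, +0.5).
Solve a·Δx + b·Δy = Δh: det = 5·(-20) − 10·(-40) = 300.
∂h/∂x = [(+0.7)·(-20) − (+0.5)·(-40)] / 300 = +0.02000
∂h/∂y = [5·(+0.5) − 10·(+0.7)] / 300 = -0.01500
h(0, 60) = 633.2 + (+0.02000)·(-55) + (-0.01500)·(0) = 633.2 -1.100 -0.000 = 632.100 ft.

632.1 ft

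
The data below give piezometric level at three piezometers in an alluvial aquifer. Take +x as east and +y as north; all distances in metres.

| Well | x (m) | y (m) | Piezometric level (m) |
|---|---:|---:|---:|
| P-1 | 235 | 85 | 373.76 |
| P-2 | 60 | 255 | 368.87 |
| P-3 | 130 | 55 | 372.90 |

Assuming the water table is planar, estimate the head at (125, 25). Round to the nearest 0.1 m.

373.3 m

Taking P-1 as reference: P-2−P-1 = (-175, 170, -4.89); P-3−P-1 = (-105, -30, -0.86).
Determinant of the coordinate differences = (-175)·(-30) − (-105)·170 = 23100.
∂h/∂x = [(-4.89)·(-30) − (-0.86)·170] / 23100 = +0.01268
∂h/∂y = [(-175)·(-0.86) − (-105)·(-4.89)] / 23100 = -0.01571
h(125, 25) = 373.76 + (+0.01268)·(-110) + (-0.01571)·(-60) = 373.76 -1.395 +0.943 = 373.308 m.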